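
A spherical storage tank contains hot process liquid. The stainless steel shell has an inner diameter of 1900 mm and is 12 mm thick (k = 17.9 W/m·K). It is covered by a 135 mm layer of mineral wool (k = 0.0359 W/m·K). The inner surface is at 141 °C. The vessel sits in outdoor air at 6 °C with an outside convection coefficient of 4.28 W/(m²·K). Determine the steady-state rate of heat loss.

Spherical conduction: R = (1/r_in − 1/r_out)/(4πk) per layer; series-sum.
R_stainless steel shell = (1/0.95 − 1/0.962)/(4π×17.9) = 5.837×10^-5 K/W
R_mineral wool = (1/0.962 − 1/1.097)/(4π×0.0359) = 0.2836 K/W
R_outer film = 1/(h·4πr_o²) = 1/(4.28×4π×1.097²) = 0.01545 K/W
R_total = 0.2991 K/W
Q = ΔT/R_total = 135/0.2991

Q ≈ 451 W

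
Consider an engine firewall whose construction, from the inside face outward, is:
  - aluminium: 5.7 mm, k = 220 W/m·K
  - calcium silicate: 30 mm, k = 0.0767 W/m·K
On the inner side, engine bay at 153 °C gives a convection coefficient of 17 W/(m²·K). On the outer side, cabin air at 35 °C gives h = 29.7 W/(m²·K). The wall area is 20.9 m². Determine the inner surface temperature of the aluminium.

T ≈ 139 °C

Using the resistance-network approach (series):
R_inner film = 1/(h_i·A) = 1/(17×20.9) = 0.002815 K/W
R_aluminium = L/(kA) = 0.0057/(220×20.9) = 1.24×10^-6 K/W
R_calcium silicate = L/(kA) = 0.03/(0.0767×20.9) = 0.01871 K/W
R_outer film = 1/(h_o·A) = 1/(29.7×20.9) = 0.001611 K/W
R_total = 0.02314 K/W;  Q = ΔT/R_total = 118/0.02314 = 5099 W
T_interface = T_inner − Q·ΣR(inner→interface) = 153 − 5100×0.002815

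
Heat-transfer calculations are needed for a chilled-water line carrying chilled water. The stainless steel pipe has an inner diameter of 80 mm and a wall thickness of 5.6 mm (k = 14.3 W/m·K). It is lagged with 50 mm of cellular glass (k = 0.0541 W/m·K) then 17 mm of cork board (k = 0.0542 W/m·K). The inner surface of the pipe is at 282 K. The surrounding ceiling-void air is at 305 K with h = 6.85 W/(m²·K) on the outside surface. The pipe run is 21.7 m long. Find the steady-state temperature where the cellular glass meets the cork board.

Radial resistances (cylindrical: R_cond = ln(r_o/r_i)/(2πkL), R_conv = 1/(h·2πrL)):
R_stainless steel pipe wall = ln(45.6/40)/(2π×14.3×21.7) = 6.72×10^-5 K/W
R_cellular glass = ln(95.6/45.6)/(2π×0.0541×21.7) = 0.1004 K/W
R_cork board = ln(112.6/95.6)/(2π×0.0542×21.7) = 0.02215 K/W
R_outer film = 1/(h_o·2πr_oL) = 1/(6.85×2π×0.1126×21.7) = 0.009509 K/W
R_total = 0.1321 K/W
Q = ΔT/R_total = 23/0.1321
Q = 174 W
T_interface = T_inner + Q·ΣR(inner→interface) = 282 + 174×0.1004

T ≈ 299 K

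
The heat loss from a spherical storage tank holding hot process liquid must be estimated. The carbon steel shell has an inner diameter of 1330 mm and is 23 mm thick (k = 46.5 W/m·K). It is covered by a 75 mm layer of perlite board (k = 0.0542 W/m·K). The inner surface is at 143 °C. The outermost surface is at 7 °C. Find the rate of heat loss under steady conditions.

For a spherical shell R = (1/r₁ − 1/r₂)/(4πk); film R = 1/(h·4πr²). In series:
R_carbon steel shell = (1/0.665 − 1/0.688)/(4π×46.5) = 8.603×10^-5 K/W
R_perlite board = (1/0.688 − 1/0.763)/(4π×0.0542) = 0.2098 K/W
R_total = 0.2099 K/W
Q = ΔT/R_total = 136/0.2099

Q ≈ 648 W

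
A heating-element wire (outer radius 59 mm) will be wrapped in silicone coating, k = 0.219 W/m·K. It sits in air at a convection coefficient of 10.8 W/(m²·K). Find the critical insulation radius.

For a cylinder r_cr = k/h = 0.219/10.8
r_cr = 20.3 mm; since the bare radius (59 mm) is above r_cr, any added insulation will reduce heat loss.

r_cr ≈ 20.3 mm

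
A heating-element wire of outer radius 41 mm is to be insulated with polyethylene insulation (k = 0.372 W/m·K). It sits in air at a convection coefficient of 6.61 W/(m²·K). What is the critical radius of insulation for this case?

r_cr ≈ 56.3 mm

For a cylinder r_cr = k/h = 0.372/6.61
r_cr = 56.3 mm; since the bare radius (41 mm) is below r_cr, adding a thin layer of insulation will *increase* heat loss.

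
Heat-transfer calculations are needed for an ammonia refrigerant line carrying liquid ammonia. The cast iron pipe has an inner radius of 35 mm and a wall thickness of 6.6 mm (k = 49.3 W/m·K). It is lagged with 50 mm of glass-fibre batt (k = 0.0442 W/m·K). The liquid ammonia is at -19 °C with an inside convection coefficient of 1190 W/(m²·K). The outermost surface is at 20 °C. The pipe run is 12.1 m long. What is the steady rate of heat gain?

Cylindrical conduction, so R = ln(r₂/r₁)/(2πkL) per layer, in series:
R_inner film = 1/(h_i·2πr₁L) = 1/(1190×2π×0.035×12.1) = 3.158×10^-4 K/W
R_cast iron pipe wall = ln(41.6/35)/(2π×49.3×12.1) = 4.609×10^-5 K/W
R_glass-fibre batt = ln(91.6/41.6)/(2π×0.0442×12.1) = 0.2349 K/W
R_total = 0.2353 K/W
Q = ΔT/R_total = 39/0.2353

Q ≈ 166 W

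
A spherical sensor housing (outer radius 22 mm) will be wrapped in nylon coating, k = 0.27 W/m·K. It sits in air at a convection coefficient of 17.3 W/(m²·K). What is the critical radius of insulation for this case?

r_cr ≈ 31.2 mm

For a sphere r_cr = 2k/h = 2×0.27/17.3
r_cr = 31.2 mm; since the bare radius (22 mm) is below r_cr, adding a thin layer of insulation will *increase* heat loss.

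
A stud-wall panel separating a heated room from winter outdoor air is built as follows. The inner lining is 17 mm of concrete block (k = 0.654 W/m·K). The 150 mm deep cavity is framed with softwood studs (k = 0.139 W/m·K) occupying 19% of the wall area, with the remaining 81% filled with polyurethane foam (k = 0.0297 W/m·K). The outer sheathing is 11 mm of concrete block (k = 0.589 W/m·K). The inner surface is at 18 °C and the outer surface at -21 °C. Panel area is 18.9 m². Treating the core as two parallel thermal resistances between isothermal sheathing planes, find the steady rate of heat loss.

Sheathing layers in series; stud and cavity paths in parallel between them.
R_inner = 0.017/(0.654×18.9) = 0.001375 K/W
R_stud  = 0.15/(0.139×0.19×18.9) = 0.3005 K/W
R_cav   = 0.15/(0.0297×0.81×18.9) = 0.3299 K/W
1/R_core = 1/R_stud + 1/R_cav → R_core = 0.1573 K/W
R_outer = 0.011/(0.589×18.9) = 9.881×10^-4 K/W
R_total = 0.1596 K/W
Q = ΔT/R_total = 39/0.1596

Q ≈ 244 W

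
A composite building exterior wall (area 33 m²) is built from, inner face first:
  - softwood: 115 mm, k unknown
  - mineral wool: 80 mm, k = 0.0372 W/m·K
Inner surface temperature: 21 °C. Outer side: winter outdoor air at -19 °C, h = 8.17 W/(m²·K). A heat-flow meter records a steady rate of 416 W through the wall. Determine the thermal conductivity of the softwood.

Model the wall as resistances in series:
R_mineral wool = L/(kA) = 0.08/(0.0372×33) = 0.06517 K/W
R_outer film = 1/(h_o·A) = 1/(8.17×33) = 0.003709 K/W
Sum of known resistances R_other = 0.06888 K/W
Total R = ΔT/Q = 40/416 = 0.09615 K/W
R_softwood = R_total − R_other = 0.02728 K/W
k = L/(R·A) = 0.115/(0.02728×33)

k ≈ 0.128 W/(m·K)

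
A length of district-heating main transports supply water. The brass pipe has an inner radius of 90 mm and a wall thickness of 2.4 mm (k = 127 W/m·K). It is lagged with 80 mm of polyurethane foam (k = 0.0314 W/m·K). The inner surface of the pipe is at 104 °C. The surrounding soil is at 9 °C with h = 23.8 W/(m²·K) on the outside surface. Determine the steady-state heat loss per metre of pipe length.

q′ ≈ 29.7 W/m

Radial resistances (cylindrical: R_cond = ln(r_o/r_i)/(2πkL), R_conv = 1/(h·2πrL)):
R_brass pipe wall = ln(92.4/90)/(2π×127×1) = 3.298×10^-5 K/W
R_polyurethane foam = ln(172.4/92.4)/(2π×0.0314×1) = 3.161 K/W
R_outer film = 1/(h_o·2πr_oL) = 1/(23.8×2π×0.1724×1) = 0.03879 K/W
R_total = 3.2 K/W
Q = ΔT/R_total = 95/3.2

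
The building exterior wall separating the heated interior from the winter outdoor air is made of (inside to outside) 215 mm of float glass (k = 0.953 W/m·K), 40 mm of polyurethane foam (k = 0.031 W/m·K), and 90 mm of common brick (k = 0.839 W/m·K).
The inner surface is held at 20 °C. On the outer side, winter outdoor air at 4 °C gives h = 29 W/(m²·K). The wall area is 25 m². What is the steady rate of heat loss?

Treating each layer as a thermal resistance in series:
R_float glass = L/(kA) = 0.215/(0.953×25) = 0.009024 K/W
R_polyurethane foam = L/(kA) = 0.04/(0.031×25) = 0.05161 K/W
R_common brick = L/(kA) = 0.09/(0.839×25) = 0.004291 K/W
R_outer film = 1/(h_o·A) = 1/(29×25) = 0.001379 K/W
R_total = 0.06631 K/W
Q = ΔT / R_total = 16 / 0.06631

Q ≈ 241 W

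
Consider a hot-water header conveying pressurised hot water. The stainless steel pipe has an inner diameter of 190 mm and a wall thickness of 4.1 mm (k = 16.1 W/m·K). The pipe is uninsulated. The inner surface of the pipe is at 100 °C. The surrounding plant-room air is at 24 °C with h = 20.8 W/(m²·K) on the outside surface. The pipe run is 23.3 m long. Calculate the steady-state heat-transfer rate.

Q ≈ 22800 W

Radial resistances (cylindrical: R_cond = ln(r_o/r_i)/(2πkL), R_conv = 1/(h·2πrL)):
R_stainless steel pipe wall = ln(99.1/95)/(2π×16.1×23.3) = 1.793×10^-5 K/W
R_outer film = 1/(h_o·2πr_oL) = 1/(20.8×2π×0.0991×23.3) = 0.003314 K/W
R_total = 0.003332 K/W
Q = ΔT/R_total = 76/0.003332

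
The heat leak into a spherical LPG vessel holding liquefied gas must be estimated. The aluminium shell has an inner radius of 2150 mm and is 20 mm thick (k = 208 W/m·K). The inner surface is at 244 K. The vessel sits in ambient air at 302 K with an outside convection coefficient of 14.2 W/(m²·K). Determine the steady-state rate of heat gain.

Radial (spherical) resistances in series:
R_aluminium shell = (1/2.15 − 1/2.17)/(4π×208) = 1.64×10^-6 K/W
R_outer film = 1/(h·4πr_o²) = 1/(14.2×4π×2.17²) = 0.00119 K/W
R_total = 0.001192 K/W
Q = ΔT/R_total = 58/0.001192

Q ≈ 48700 W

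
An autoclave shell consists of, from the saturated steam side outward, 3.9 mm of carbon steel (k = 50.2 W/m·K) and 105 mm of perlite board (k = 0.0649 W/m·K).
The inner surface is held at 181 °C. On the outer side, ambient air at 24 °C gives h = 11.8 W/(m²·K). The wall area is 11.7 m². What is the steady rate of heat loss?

Thermal resistances in series:
R_carbon steel = L/(kA) = 0.0039/(50.2×11.7) = 6.64×10^-6 K/W
R_perlite board = L/(kA) = 0.105/(0.0649×11.7) = 0.1383 K/W
R_outer film = 1/(h_o·A) = 1/(11.8×11.7) = 0.007243 K/W
R_total = 0.1455 K/W
Q = ΔT / R_total = 157 / 0.1455

Q ≈ 1080 W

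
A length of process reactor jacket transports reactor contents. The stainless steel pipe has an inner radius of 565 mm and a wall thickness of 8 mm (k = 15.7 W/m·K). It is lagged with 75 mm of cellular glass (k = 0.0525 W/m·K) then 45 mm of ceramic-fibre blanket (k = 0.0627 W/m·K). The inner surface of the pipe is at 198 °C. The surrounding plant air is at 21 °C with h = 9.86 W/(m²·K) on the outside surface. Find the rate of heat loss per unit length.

Radial resistances (cylindrical: R_cond = ln(r_o/r_i)/(2πkL), R_conv = 1/(h·2πrL)):
R_stainless steel pipe wall = ln(573/565)/(2π×15.7×1) = 1.425×10^-4 K/W
R_cellular glass = ln(648/573)/(2π×0.0525×1) = 0.3729 K/W
R_ceramic-fibre blanket = ln(693/648)/(2π×0.0627×1) = 0.1704 K/W
R_outer film = 1/(h_o·2πr_oL) = 1/(9.86×2π×0.693×1) = 0.02329 K/W
R_total = 0.5668 K/W
Q = ΔT/R_total = 177/0.5668

q′ ≈ 312 W/m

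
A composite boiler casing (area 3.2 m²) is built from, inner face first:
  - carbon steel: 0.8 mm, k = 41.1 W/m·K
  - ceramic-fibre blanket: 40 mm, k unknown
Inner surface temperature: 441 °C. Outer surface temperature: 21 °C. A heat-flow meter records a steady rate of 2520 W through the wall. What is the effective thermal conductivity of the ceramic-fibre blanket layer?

Model the wall as resistances in series:
R_carbon steel = L/(kA) = 0.0008/(41.1×3.2) = 6.083×10^-6 K/W
Sum of known resistances R_other = 6.083×10^-6 K/W
Total R = ΔT/Q = 420/2520 = 0.1667 K/W
R_ceramic-fibre blanket = R_total − R_other = 0.1667 K/W
k = L/(R·A) = 0.04/(0.1667×3.2)

k ≈ 0.075 W/(m·K)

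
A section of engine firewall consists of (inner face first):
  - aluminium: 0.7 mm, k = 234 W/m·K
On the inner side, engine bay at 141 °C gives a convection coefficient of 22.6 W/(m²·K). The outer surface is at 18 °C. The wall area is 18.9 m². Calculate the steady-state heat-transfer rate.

Q ≈ 52500 W

Model the wall as resistances in series:
R_inner film = 1/(h_i·A) = 1/(22.6×18.9) = 0.002341 K/W
R_aluminium = L/(kA) = 0.0007/(234×18.9) = 1.583×10^-7 K/W
R_total = 0.002341 K/W
Q = ΔT / R_total = 123 / 0.002341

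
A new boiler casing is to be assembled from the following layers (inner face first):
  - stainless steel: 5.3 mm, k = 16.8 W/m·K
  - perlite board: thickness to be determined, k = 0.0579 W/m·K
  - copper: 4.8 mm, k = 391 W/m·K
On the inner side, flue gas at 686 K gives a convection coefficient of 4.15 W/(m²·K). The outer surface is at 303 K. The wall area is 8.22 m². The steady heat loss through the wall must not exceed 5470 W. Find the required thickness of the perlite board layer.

Series thermal resistances:
R_inner film = 1/(h_i·A) = 1/(4.15×8.22) = 0.02931 K/W
R_stainless steel = L/(kA) = 0.0053/(16.8×8.22) = 3.838×10^-5 K/W
R_copper = L/(kA) = 0.0048/(391×8.22) = 1.493×10^-6 K/W
Sum of the known resistances R_other = 0.02935 K/W
Required total resistance R_tot = ΔT/Q_allow = 383/5470 = 0.07002 K/W
R_perlite board = R_tot − R_other = 0.04066 K/W
L = R·k·A = 0.04066×0.0579×8.22

L ≈ 19.4 mm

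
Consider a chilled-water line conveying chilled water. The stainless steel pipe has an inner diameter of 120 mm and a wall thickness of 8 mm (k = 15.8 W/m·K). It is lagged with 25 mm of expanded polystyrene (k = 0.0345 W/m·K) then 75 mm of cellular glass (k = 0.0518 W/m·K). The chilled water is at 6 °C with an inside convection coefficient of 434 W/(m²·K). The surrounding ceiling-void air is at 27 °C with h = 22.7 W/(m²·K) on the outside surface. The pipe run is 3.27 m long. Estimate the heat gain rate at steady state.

Q ≈ 20.7 W

Treating each annulus and film as a series resistance:
R_inner film = 1/(h_i·2πr₁L) = 1/(434×2π×0.06×3.27) = 0.001869 K/W
R_stainless steel pipe wall = ln(68/60)/(2π×15.8×3.27) = 3.856×10^-4 K/W
R_expanded polystyrene = ln(93/68)/(2π×0.0345×3.27) = 0.4417 K/W
R_cellular glass = ln(168/93)/(2π×0.0518×3.27) = 0.5556 K/W
R_outer film = 1/(h_o·2πr_oL) = 1/(22.7×2π×0.168×3.27) = 0.01276 K/W
R_total = 1.012 K/W
Q = ΔT/R_total = 21/1.012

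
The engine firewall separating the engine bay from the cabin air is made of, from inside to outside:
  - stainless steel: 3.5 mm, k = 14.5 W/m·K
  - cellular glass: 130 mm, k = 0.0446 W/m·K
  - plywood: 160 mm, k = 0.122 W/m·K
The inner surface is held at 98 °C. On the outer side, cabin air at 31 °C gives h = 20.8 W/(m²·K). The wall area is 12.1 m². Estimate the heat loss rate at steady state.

Thermal resistances in series:
R_stainless steel = L/(kA) = 0.0035/(14.5×12.1) = 1.995×10^-5 K/W
R_cellular glass = L/(kA) = 0.13/(0.0446×12.1) = 0.2409 K/W
R_plywood = L/(kA) = 0.16/(0.122×12.1) = 0.1084 K/W
R_outer film = 1/(h_o·A) = 1/(20.8×12.1) = 0.003973 K/W
R_total = 0.3533 K/W
Q = ΔT / R_total = 67 / 0.3533

Q ≈ 190 W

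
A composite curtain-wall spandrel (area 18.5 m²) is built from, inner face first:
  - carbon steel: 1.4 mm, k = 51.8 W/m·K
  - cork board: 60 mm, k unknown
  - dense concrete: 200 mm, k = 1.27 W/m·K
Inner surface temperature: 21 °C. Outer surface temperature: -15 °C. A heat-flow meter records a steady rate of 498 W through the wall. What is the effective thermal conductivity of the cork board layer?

k ≈ 0.0509 W/(m·K)

Treating each layer as a thermal resistance in series:
R_carbon steel = L/(kA) = 0.0014/(51.8×18.5) = 1.461×10^-6 K/W
R_dense concrete = L/(kA) = 0.2/(1.27×18.5) = 0.008512 K/W
Sum of known resistances R_other = 0.008514 K/W
Total R = ΔT/Q = 36/498 = 0.07229 K/W
R_cork board = R_total − R_other = 0.06378 K/W
k = L/(R·A) = 0.06/(0.06378×18.5)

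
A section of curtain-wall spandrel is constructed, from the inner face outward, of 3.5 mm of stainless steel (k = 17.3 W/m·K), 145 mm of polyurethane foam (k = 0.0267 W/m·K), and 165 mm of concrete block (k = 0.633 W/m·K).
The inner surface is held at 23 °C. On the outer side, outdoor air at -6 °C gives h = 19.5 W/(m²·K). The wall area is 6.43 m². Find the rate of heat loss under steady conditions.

Q ≈ 32.5 W

Series thermal resistances:
R_stainless steel = L/(kA) = 0.0035/(17.3×6.43) = 3.146×10^-5 K/W
R_polyurethane foam = L/(kA) = 0.145/(0.0267×6.43) = 0.8446 K/W
R_concrete block = L/(kA) = 0.165/(0.633×6.43) = 0.04054 K/W
R_outer film = 1/(h_o·A) = 1/(19.5×6.43) = 0.007975 K/W
R_total = 0.8931 K/W
Q = ΔT / R_total = 29 / 0.8931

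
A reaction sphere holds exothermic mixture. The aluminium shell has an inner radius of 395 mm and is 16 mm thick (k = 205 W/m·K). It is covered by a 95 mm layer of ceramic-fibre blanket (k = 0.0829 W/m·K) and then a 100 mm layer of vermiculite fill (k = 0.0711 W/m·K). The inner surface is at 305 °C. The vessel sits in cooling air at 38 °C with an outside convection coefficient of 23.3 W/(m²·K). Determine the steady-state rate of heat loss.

Spherical conduction: R = (1/r_in − 1/r_out)/(4πk) per layer; series-sum.
R_aluminium shell = (1/0.395 − 1/0.411)/(4π×205) = 3.826×10^-5 K/W
R_ceramic-fibre blanket = (1/0.411 − 1/0.506)/(4π×0.0829) = 0.4385 K/W
R_vermiculite fill = (1/0.506 − 1/0.606)/(4π×0.0711) = 0.365 K/W
R_outer film = 1/(h·4πr_o²) = 1/(23.3×4π×0.606²) = 0.0093 K/W
R_total = 0.8128 K/W
Q = ΔT/R_total = 267/0.8128

Q ≈ 328 W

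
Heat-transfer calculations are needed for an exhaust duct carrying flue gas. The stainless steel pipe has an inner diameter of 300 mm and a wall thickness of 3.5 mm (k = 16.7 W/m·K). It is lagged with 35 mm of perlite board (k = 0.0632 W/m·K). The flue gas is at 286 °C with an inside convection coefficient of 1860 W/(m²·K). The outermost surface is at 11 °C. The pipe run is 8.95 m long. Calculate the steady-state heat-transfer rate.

Per-layer cylindrical resistances, series-summed:
R_inner film = 1/(h_i·2πr₁L) = 1/(1860×2π×0.15×8.95) = 6.374×10^-5 K/W
R_stainless steel pipe wall = ln(153.5/150)/(2π×16.7×8.95) = 2.456×10^-5 K/W
R_perlite board = ln(188.5/153.5)/(2π×0.0632×8.95) = 0.05779 K/W
R_total = 0.05788 K/W
Q = ΔT/R_total = 275/0.05788

Q ≈ 4750 W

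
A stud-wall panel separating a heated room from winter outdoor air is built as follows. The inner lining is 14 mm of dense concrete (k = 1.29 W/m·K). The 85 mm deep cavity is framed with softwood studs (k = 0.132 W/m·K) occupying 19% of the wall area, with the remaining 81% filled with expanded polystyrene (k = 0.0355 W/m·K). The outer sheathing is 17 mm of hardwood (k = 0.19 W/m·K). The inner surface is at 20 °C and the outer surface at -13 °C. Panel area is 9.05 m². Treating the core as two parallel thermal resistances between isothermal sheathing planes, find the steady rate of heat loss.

Q ≈ 178 W

Sheathing layers in series; stud and cavity paths in parallel between them.
R_inner = 0.014/(1.29×9.05) = 0.001199 K/W
R_stud  = 0.085/(0.132×0.19×9.05) = 0.3745 K/W
R_cav   = 0.085/(0.0355×0.81×9.05) = 0.3266 K/W
1/R_core = 1/R_stud + 1/R_cav → R_core = 0.1745 K/W
R_outer = 0.017/(0.19×9.05) = 0.009887 K/W
R_total = 0.1855 K/W
Q = ΔT/R_total = 33/0.1855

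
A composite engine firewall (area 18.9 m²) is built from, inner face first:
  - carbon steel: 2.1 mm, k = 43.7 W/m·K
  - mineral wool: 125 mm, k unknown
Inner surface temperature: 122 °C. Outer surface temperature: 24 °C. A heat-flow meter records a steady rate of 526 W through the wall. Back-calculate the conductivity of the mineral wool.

Treating each layer as a thermal resistance in series:
R_carbon steel = L/(kA) = 0.0021/(43.7×18.9) = 2.543×10^-6 K/W
Sum of known resistances R_other = 2.543×10^-6 K/W
Total R = ΔT/Q = 98/526 = 0.1863 K/W
R_mineral wool = R_total − R_other = 0.1863 K/W
k = L/(R·A) = 0.125/(0.1863×18.9)

k ≈ 0.0355 W/(m·K)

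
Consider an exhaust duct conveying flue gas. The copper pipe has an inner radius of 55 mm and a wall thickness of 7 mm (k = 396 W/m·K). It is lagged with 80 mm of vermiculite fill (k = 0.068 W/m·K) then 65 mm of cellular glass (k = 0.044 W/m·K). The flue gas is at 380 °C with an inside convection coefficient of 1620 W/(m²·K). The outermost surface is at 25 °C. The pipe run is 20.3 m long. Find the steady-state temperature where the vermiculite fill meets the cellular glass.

Radial resistances (cylindrical: R_cond = ln(r_o/r_i)/(2πkL), R_conv = 1/(h·2πrL)):
R_inner film = 1/(h_i·2πr₁L) = 1/(1620×2π×0.055×20.3) = 8.799×10^-5 K/W
R_copper pipe wall = ln(62/55)/(2π×396×20.3) = 2.372×10^-6 K/W
R_vermiculite fill = ln(142/62)/(2π×0.068×20.3) = 0.09555 K/W
R_cellular glass = ln(207/142)/(2π×0.044×20.3) = 0.06716 K/W
R_total = 0.1628 K/W
Q = ΔT/R_total = 355/0.1628
Q = 2180 W
T_interface = T_inner − Q·ΣR(inner→interface) = 380 − 2180×0.09564

T ≈ 171 °C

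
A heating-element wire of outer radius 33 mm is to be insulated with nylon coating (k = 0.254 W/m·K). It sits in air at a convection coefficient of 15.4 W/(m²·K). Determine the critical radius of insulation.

r_cr ≈ 16.5 mm

For a cylinder r_cr = k/h = 0.254/15.4
r_cr = 16.5 mm; since the bare radius (33 mm) is above r_cr, any added insulation will reduce heat loss.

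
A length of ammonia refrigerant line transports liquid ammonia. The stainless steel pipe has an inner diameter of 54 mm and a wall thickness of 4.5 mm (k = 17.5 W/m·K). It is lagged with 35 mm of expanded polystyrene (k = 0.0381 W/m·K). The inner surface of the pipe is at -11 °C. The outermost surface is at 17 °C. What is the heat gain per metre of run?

q′ ≈ 8.97 W/m

Radial resistances (cylindrical: R_cond = ln(r_o/r_i)/(2πkL), R_conv = 1/(h·2πrL)):
R_stainless steel pipe wall = ln(31.5/27)/(2π×17.5×1) = 0.001402 K/W
R_expanded polystyrene = ln(66.5/31.5)/(2π×0.0381×1) = 3.121 K/W
R_total = 3.123 K/W
Q = ΔT/R_total = 28/3.123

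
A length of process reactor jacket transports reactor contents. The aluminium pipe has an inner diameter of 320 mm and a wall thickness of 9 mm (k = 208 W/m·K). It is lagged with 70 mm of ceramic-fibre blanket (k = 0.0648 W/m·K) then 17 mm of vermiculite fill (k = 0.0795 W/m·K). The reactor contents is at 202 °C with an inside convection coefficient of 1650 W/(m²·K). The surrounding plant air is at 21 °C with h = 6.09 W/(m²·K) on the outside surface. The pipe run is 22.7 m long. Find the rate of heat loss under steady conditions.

Q ≈ 3760 W

Treating each annulus and film as a series resistance:
R_inner film = 1/(h_i·2πr₁L) = 1/(1650×2π×0.16×22.7) = 2.656×10^-5 K/W
R_aluminium pipe wall = ln(169/160)/(2π×208×22.7) = 1.845×10^-6 K/W
R_ceramic-fibre blanket = ln(239/169)/(2π×0.0648×22.7) = 0.0375 K/W
R_vermiculite fill = ln(256/239)/(2π×0.0795×22.7) = 0.00606 K/W
R_outer film = 1/(h_o·2πr_oL) = 1/(6.09×2π×0.256×22.7) = 0.004497 K/W
R_total = 0.04808 K/W
Q = ΔT/R_total = 181/0.04808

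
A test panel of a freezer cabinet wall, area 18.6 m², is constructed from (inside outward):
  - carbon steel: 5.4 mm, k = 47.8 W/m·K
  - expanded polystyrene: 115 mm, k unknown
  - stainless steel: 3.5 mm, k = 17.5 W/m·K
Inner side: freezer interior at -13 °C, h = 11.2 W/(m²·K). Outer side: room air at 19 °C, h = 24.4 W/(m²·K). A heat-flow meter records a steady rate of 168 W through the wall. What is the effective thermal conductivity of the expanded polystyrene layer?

k ≈ 0.0337 W/(m·K)

Treating each layer as a thermal resistance in series:
R_inner film = 1/(h_i·A) = 1/(11.2×18.6) = 0.0048 K/W
R_carbon steel = L/(kA) = 0.0054/(47.8×18.6) = 6.074×10^-6 K/W
R_stainless steel = L/(kA) = 0.0035/(17.5×18.6) = 1.075×10^-5 K/W
R_outer film = 1/(h_o·A) = 1/(24.4×18.6) = 0.002203 K/W
Sum of known resistances R_other = 0.007021 K/W
Total R = ΔT/Q = 32/168 = 0.1905 K/W
R_expanded polystyrene = R_total − R_other = 0.1835 K/W
k = L/(R·A) = 0.115/(0.1835×18.6)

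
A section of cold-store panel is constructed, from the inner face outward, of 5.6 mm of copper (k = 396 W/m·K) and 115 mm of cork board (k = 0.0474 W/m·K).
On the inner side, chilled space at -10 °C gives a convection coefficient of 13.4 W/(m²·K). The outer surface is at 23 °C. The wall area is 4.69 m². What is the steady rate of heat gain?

Q ≈ 61.9 W

Using the resistance-network approach (series):
R_inner film = 1/(h_i·A) = 1/(13.4×4.69) = 0.01591 K/W
R_copper = L/(kA) = 0.0056/(396×4.69) = 3.015×10^-6 K/W
R_cork board = L/(kA) = 0.115/(0.0474×4.69) = 0.5173 K/W
R_total = 0.5332 K/W
Q = ΔT / R_total = 33 / 0.5332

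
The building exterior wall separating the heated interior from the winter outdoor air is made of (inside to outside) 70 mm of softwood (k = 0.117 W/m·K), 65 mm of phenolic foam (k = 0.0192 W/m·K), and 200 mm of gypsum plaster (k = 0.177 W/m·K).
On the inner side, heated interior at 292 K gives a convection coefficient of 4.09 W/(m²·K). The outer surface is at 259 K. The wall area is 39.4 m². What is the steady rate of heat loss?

Q ≈ 243 W

Model the wall as resistances in series:
R_inner film = 1/(h_i·A) = 1/(4.09×39.4) = 0.006206 K/W
R_softwood = L/(kA) = 0.07/(0.117×39.4) = 0.01519 K/W
R_phenolic foam = L/(kA) = 0.065/(0.0192×39.4) = 0.08592 K/W
R_gypsum plaster = L/(kA) = 0.2/(0.177×39.4) = 0.02868 K/W
R_total = 0.136 K/W
Q = ΔT / R_total = 33 / 0.136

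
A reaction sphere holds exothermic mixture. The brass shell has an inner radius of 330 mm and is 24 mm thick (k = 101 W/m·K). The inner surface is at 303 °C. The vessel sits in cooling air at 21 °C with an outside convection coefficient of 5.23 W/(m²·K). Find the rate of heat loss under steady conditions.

Q ≈ 2320 W

Radial (spherical) resistances in series:
R_brass shell = (1/0.33 − 1/0.354)/(4π×101) = 1.619×10^-4 K/W
R_outer film = 1/(h·4πr_o²) = 1/(5.23×4π×0.354²) = 0.1214 K/W
R_total = 0.1216 K/W
Q = ΔT/R_total = 282/0.1216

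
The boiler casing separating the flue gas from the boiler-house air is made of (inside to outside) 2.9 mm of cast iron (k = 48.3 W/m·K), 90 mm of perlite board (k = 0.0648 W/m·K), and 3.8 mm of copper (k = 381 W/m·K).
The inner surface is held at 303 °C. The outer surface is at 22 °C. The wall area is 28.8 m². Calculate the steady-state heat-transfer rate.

Q ≈ 5830 W

Series thermal resistances:
R_cast iron = L/(kA) = 0.0029/(48.3×28.8) = 2.085×10^-6 K/W
R_perlite board = L/(kA) = 0.09/(0.0648×28.8) = 0.04823 K/W
R_copper = L/(kA) = 0.0038/(381×28.8) = 3.463×10^-7 K/W
R_total = 0.04823 K/W
Q = ΔT / R_total = 281 / 0.04823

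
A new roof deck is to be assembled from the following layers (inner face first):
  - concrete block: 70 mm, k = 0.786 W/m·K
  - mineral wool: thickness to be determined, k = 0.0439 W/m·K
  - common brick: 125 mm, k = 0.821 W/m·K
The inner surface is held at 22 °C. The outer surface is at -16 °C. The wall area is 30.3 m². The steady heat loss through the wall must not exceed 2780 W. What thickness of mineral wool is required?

L ≈ 7.59 mm

Treating each layer as a thermal resistance in series:
R_concrete block = L/(kA) = 0.07/(0.786×30.3) = 0.002939 K/W
R_common brick = L/(kA) = 0.125/(0.821×30.3) = 0.005025 K/W
Sum of the known resistances R_other = 0.007964 K/W
Required total resistance R_tot = ΔT/Q_allow = 38/2780 = 0.01367 K/W
R_mineral wool = R_tot − R_other = 0.005705 K/W
L = R·k·A = 0.005705×0.0439×30.3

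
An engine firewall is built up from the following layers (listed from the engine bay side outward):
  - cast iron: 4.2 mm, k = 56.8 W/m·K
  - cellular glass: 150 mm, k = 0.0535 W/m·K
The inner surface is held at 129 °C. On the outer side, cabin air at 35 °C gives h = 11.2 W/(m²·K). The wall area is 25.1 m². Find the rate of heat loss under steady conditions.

Treating each layer as a thermal resistance in series:
R_cast iron = L/(kA) = 0.0042/(56.8×25.1) = 2.946×10^-6 K/W
R_cellular glass = L/(kA) = 0.15/(0.0535×25.1) = 0.1117 K/W
R_outer film = 1/(h_o·A) = 1/(11.2×25.1) = 0.003557 K/W
R_total = 0.1153 K/W
Q = ΔT / R_total = 94 / 0.1153

Q ≈ 816 W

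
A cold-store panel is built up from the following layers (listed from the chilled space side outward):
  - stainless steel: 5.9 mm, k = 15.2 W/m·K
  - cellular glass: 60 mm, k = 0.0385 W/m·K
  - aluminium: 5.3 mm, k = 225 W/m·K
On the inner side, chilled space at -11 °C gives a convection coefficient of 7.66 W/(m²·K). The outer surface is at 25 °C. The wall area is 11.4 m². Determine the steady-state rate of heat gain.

Q ≈ 243 W

Using the resistance-network approach (series):
R_inner film = 1/(h_i·A) = 1/(7.66×11.4) = 0.01145 K/W
R_stainless steel = L/(kA) = 0.0059/(15.2×11.4) = 3.405×10^-5 K/W
R_cellular glass = L/(kA) = 0.06/(0.0385×11.4) = 0.1367 K/W
R_aluminium = L/(kA) = 0.0053/(225×11.4) = 2.066×10^-6 K/W
R_total = 0.1482 K/W
Q = ΔT / R_total = 36 / 0.1482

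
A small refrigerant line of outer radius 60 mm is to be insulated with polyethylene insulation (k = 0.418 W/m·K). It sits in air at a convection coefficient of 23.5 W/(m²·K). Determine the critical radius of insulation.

For a cylinder r_cr = k/h = 0.418/23.5
r_cr = 17.8 mm; since the bare radius (60 mm) is above r_cr, any added insulation will reduce heat loss.

r_cr ≈ 17.8 mm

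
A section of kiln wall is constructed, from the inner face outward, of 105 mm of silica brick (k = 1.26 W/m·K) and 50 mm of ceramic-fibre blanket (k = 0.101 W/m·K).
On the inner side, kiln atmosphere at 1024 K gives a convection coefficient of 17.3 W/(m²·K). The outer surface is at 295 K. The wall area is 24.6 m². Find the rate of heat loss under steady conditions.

Model the wall as resistances in series:
R_inner film = 1/(h_i·A) = 1/(17.3×24.6) = 0.00235 K/W
R_silica brick = L/(kA) = 0.105/(1.26×24.6) = 0.003388 K/W
R_ceramic-fibre blanket = L/(kA) = 0.05/(0.101×24.6) = 0.02012 K/W
R_total = 0.02586 K/W
Q = ΔT / R_total = 729 / 0.02586

Q ≈ 28200 W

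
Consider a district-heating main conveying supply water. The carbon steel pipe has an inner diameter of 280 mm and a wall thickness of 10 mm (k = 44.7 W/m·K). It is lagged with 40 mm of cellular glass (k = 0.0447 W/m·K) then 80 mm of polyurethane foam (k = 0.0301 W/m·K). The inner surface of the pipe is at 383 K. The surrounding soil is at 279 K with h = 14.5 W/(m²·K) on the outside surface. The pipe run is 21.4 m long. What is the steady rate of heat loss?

Q ≈ 812 W

Per-layer cylindrical resistances, series-summed:
R_carbon steel pipe wall = ln(150/140)/(2π×44.7×21.4) = 1.148×10^-5 K/W
R_cellular glass = ln(190/150)/(2π×0.0447×21.4) = 0.03933 K/W
R_polyurethane foam = ln(270/190)/(2π×0.0301×21.4) = 0.08682 K/W
R_outer film = 1/(h_o·2πr_oL) = 1/(14.5×2π×0.27×21.4) = 0.0019 K/W
R_total = 0.1281 K/W
Q = ΔT/R_total = 104/0.1281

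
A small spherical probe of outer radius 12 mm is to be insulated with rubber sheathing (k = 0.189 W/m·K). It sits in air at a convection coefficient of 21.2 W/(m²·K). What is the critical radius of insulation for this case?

r_cr ≈ 17.8 mm

For a sphere r_cr = 2k/h = 2×0.189/21.2
r_cr = 17.8 mm; since the bare radius (12 mm) is below r_cr, adding a thin layer of insulation will *increase* heat loss.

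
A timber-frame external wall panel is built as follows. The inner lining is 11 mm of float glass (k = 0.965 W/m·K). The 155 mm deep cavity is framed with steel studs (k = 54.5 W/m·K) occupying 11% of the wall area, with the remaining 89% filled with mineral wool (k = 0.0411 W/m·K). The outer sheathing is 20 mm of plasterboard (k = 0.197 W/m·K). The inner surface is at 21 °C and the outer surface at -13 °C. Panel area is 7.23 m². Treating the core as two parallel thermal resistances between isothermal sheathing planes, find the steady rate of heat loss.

Sheathing layers in series; stud and cavity paths in parallel between them.
R_inner = 0.011/(0.965×7.23) = 0.001577 K/W
R_stud  = 0.155/(54.5×0.11×7.23) = 0.003576 K/W
R_cav   = 0.155/(0.0411×0.89×7.23) = 0.5861 K/W
1/R_core = 1/R_stud + 1/R_cav → R_core = 0.003554 K/W
R_outer = 0.02/(0.197×7.23) = 0.01404 K/W
R_total = 0.01917 K/W
Q = ΔT/R_total = 34/0.01917

Q ≈ 1770 W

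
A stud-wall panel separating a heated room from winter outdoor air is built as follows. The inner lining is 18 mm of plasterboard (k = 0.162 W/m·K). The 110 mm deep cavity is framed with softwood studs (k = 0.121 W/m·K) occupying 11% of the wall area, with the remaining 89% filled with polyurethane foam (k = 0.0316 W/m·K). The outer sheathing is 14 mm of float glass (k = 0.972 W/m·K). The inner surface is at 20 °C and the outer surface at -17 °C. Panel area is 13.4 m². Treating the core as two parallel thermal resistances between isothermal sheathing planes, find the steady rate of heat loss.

Q ≈ 178 W

Sheathing layers in series; stud and cavity paths in parallel between them.
R_inner = 0.018/(0.162×13.4) = 0.008292 K/W
R_stud  = 0.11/(0.121×0.11×13.4) = 0.6168 K/W
R_cav   = 0.11/(0.0316×0.89×13.4) = 0.2919 K/W
1/R_core = 1/R_stud + 1/R_cav → R_core = 0.1981 K/W
R_outer = 0.014/(0.972×13.4) = 0.001075 K/W
R_total = 0.2075 K/W
Q = ΔT/R_total = 37/0.2075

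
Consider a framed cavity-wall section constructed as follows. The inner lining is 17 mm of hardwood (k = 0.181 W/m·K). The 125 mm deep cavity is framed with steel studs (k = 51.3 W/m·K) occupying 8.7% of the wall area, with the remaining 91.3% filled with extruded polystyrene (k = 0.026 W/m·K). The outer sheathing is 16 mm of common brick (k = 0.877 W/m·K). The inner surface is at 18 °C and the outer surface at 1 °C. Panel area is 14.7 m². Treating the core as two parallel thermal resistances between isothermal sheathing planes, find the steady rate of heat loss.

Sheathing layers in series; stud and cavity paths in parallel between them.
R_inner = 0.017/(0.181×14.7) = 0.006389 K/W
R_stud  = 0.125/(51.3×0.087×14.7) = 0.001905 K/W
R_cav   = 0.125/(0.026×0.913×14.7) = 0.3582 K/W
1/R_core = 1/R_stud + 1/R_cav → R_core = 0.001895 K/W
R_outer = 0.016/(0.877×14.7) = 0.001241 K/W
R_total = 0.009526 K/W
Q = ΔT/R_total = 17/0.009526

Q ≈ 1780 W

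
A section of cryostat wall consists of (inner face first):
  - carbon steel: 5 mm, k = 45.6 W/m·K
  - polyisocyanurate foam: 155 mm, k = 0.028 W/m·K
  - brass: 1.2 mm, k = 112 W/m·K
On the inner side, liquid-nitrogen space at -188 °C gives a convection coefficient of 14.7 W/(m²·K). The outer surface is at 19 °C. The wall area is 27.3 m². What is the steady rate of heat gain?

Q ≈ 1010 W

Model the wall as resistances in series:
R_inner film = 1/(h_i·A) = 1/(14.7×27.3) = 0.002492 K/W
R_carbon steel = L/(kA) = 0.005/(45.6×27.3) = 4.016×10^-6 K/W
R_polyisocyanurate foam = L/(kA) = 0.155/(0.028×27.3) = 0.2028 K/W
R_brass = L/(kA) = 0.0012/(112×27.3) = 3.925×10^-7 K/W
R_total = 0.2053 K/W
Q = ΔT / R_total = 207 / 0.2053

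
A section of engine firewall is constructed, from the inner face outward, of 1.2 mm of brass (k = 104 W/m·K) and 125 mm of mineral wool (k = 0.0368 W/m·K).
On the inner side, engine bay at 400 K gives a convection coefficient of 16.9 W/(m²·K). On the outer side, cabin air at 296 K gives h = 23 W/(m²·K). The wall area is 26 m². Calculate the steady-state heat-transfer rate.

Q ≈ 773 W

Using the resistance-network approach (series):
R_inner film = 1/(h_i·A) = 1/(16.9×26) = 0.002276 K/W
R_brass = L/(kA) = 0.0012/(104×26) = 4.438×10^-7 K/W
R_mineral wool = L/(kA) = 0.125/(0.0368×26) = 0.1306 K/W
R_outer film = 1/(h_o·A) = 1/(23×26) = 0.001672 K/W
R_total = 0.1346 K/W
Q = ΔT / R_total = 104 / 0.1346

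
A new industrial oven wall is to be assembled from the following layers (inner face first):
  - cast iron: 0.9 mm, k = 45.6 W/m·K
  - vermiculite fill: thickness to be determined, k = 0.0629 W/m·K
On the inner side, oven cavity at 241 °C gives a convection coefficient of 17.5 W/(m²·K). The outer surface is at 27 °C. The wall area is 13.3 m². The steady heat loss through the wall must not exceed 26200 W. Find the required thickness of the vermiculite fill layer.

Thermal resistances in series:
R_inner film = 1/(h_i·A) = 1/(17.5×13.3) = 0.004296 K/W
R_cast iron = L/(kA) = 0.0009/(45.6×13.3) = 1.484×10^-6 K/W
Sum of the known resistances R_other = 0.004298 K/W
Required total resistance R_tot = ΔT/Q_allow = 214/26200 = 0.008168 K/W
R_vermiculite fill = R_tot − R_other = 0.00387 K/W
L = R·k·A = 0.00387×0.0629×13.3

L ≈ 3.24 mm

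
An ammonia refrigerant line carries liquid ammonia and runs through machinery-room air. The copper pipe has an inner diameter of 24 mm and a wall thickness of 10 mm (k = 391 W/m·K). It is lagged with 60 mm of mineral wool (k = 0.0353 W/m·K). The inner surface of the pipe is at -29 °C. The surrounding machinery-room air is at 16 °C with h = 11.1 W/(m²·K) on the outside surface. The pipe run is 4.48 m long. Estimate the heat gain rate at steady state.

Q ≈ 33 W

Radial resistances (cylindrical: R_cond = ln(r_o/r_i)/(2πkL), R_conv = 1/(h·2πrL)):
R_copper pipe wall = ln(22/12)/(2π×391×4.48) = 5.507×10^-5 K/W
R_mineral wool = ln(82/22)/(2π×0.0353×4.48) = 1.324 K/W
R_outer film = 1/(h_o·2πr_oL) = 1/(11.1×2π×0.082×4.48) = 0.03903 K/W
R_total = 1.363 K/W
Q = ΔT/R_total = 45/1.363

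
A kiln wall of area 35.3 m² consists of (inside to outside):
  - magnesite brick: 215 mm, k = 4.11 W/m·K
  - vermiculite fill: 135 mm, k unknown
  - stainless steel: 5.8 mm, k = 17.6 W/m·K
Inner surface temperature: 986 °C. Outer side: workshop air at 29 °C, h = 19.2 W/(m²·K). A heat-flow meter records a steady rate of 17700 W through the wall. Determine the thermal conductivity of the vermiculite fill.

Model the wall as resistances in series:
R_magnesite brick = L/(kA) = 0.215/(4.11×35.3) = 0.001482 K/W
R_stainless steel = L/(kA) = 0.0058/(17.6×35.3) = 9.336×10^-6 K/W
R_outer film = 1/(h_o·A) = 1/(19.2×35.3) = 0.001475 K/W
Sum of known resistances R_other = 0.002967 K/W
Total R = ΔT/Q = 957/17700 = 0.05407 K/W
R_vermiculite fill = R_total − R_other = 0.0511 K/W
k = L/(R·A) = 0.135/(0.0511×35.3)

k ≈ 0.0748 W/(m·K)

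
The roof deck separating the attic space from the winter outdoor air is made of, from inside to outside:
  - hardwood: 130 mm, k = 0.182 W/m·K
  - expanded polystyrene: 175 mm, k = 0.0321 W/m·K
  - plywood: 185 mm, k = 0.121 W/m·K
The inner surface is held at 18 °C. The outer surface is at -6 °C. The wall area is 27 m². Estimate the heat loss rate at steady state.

Q ≈ 84.2 W

Using the resistance-network approach (series):
R_hardwood = L/(kA) = 0.13/(0.182×27) = 0.02646 K/W
R_expanded polystyrene = L/(kA) = 0.175/(0.0321×27) = 0.2019 K/W
R_plywood = L/(kA) = 0.185/(0.121×27) = 0.05663 K/W
R_total = 0.285 K/W
Q = ΔT / R_total = 24 / 0.285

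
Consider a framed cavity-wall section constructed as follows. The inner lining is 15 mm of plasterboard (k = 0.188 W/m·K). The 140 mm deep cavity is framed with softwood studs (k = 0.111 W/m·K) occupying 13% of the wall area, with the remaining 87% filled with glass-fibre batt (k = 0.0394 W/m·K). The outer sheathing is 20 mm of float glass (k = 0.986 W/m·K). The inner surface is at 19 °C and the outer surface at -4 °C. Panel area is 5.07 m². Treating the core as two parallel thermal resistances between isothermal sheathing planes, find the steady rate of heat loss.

Sheathing layers in series; stud and cavity paths in parallel between them.
R_inner = 0.015/(0.188×5.07) = 0.01574 K/W
R_stud  = 0.14/(0.111×0.13×5.07) = 1.914 K/W
R_cav   = 0.14/(0.0394×0.87×5.07) = 0.8056 K/W
1/R_core = 1/R_stud + 1/R_cav → R_core = 0.5669 K/W
R_outer = 0.02/(0.986×5.07) = 0.004001 K/W
R_total = 0.5867 K/W
Q = ΔT/R_total = 23/0.5867

Q ≈ 39.2 W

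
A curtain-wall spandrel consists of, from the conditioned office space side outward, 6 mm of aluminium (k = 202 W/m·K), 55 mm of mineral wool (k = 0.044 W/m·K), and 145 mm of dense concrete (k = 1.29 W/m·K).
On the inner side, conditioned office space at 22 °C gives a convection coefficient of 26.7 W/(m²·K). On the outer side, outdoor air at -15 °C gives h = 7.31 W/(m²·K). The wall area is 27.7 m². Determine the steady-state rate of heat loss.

Using the resistance-network approach (series):
R_inner film = 1/(h_i·A) = 1/(26.7×27.7) = 0.001352 K/W
R_aluminium = L/(kA) = 0.006/(202×27.7) = 1.072×10^-6 K/W
R_mineral wool = L/(kA) = 0.055/(0.044×27.7) = 0.04513 K/W
R_dense concrete = L/(kA) = 0.145/(1.29×27.7) = 0.004058 K/W
R_outer film = 1/(h_o·A) = 1/(7.31×27.7) = 0.004939 K/W
R_total = 0.05548 K/W
Q = ΔT / R_total = 37 / 0.05548

Q ≈ 667 W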